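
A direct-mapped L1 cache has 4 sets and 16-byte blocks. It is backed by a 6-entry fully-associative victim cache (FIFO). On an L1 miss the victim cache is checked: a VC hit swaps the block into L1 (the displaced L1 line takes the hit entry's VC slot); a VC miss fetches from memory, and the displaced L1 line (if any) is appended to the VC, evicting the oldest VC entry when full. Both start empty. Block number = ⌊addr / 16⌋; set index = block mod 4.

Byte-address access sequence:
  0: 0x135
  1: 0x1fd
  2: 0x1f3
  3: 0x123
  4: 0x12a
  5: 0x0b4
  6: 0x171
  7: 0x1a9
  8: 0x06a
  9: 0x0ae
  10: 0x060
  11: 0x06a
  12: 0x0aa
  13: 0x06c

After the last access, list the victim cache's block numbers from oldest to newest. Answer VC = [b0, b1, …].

  [0] addr=0x135 blk=19 s=3: MISS | VC []
  [1] addr=0x1fd blk=31 s=3: MISS | VC [19]
  [2] addr=0x1f3 blk=31 s=3: L1-HIT | VC [19]
  [3] addr=0x123 blk=18 s=2: MISS | VC [19]
  [4] addr=0x12a blk=18 s=2: L1-HIT | VC [19]
  [5] addr=0xb4 blk=11 s=3: MISS | VC [19, 31]
  [6] addr=0x171 blk=23 s=3: MISS | VC [19, 31, 11]
  [7] addr=0x1a9 blk=26 s=2: MISS | VC [19, 31, 11, 18]
  [8] addr=0x6a blk=6 s=2: MISS | VC [19, 31, 11, 18, 26]
  [9] addr=0xae blk=10 s=2: MISS | VC [19, 31, 11, 18, 26, 6]
  [10] addr=0x60 blk=6 s=2: VC-HIT | VC [19, 31, 11, 18, 26, 10]
  [11] addr=0x6a blk=6 s=2: L1-HIT | VC [19, 31, 11, 18, 26, 10]
  [12] addr=0xaa blk=10 s=2: VC-HIT | VC [19, 31, 11, 18, 26, 6]
  [13] addr=0x6c blk=6 s=2: VC-HIT | VC [19, 31, 11, 18, 26, 10]

VC = [19, 31, 11, 18, 26, 10]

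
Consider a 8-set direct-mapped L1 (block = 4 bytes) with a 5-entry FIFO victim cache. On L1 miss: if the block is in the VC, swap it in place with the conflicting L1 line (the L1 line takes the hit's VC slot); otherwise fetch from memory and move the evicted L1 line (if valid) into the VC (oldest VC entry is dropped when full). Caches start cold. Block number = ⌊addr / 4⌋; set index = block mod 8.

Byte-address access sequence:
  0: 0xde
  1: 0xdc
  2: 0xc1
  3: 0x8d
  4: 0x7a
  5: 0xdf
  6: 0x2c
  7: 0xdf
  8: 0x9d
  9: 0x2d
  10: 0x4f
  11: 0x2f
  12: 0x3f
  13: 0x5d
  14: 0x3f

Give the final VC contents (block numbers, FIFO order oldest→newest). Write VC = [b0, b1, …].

0: 0xde (blk 55, set 7) → MISS  vc=[]
1: 0xdc (blk 55, set 7) → L1-HIT  vc=[]
2: 0xc1 (blk 48, set 0) → MISS  vc=[]
3: 0x8d (blk 35, set 3) → MISS  vc=[]
4: 0x7a (blk 30, set 6) → MISS  vc=[]
5: 0xdf (blk 55, set 7) → L1-HIT  vc=[]
6: 0x2c (blk 11, set 3) → MISS  vc=[35]
7: 0xdf (blk 55, set 7) → L1-HIT  vc=[35]
8: 0x9d (blk 39, set 7) → MISS  vc=[35, 55]
9: 0x2d (blk 11, set 3) → L1-HIT  vc=[35, 55]
10: 0x4f (blk 19, set 3) → MISS  vc=[35, 55, 11]
11: 0x2f (blk 11, set 3) → VC-HIT  vc=[35, 55, 19]
12: 0x3f (blk 15, set 7) → MISS  vc=[35, 55, 19, 39]
13: 0x5d (blk 23, set 7) → MISS  vc=[35, 55, 19, 39, 15]
14: 0x3f (blk 15, set 7) → VC-HIT  vc=[35, 55, 19, 39, 23]

VC = [35, 55, 19, 39, 23]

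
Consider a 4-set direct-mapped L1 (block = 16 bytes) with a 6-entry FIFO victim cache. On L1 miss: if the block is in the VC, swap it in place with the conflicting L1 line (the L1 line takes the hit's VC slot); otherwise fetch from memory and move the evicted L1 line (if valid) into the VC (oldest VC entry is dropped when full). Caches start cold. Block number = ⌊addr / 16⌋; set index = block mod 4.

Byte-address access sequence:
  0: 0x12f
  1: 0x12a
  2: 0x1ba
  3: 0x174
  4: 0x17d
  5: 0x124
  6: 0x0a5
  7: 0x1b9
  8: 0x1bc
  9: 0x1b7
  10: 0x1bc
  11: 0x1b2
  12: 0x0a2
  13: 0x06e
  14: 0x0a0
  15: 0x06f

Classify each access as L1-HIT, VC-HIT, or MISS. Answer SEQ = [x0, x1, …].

SEQ = [MISS, L1-HIT, MISS, MISS, L1-HIT, L1-HIT, MISS, VC-HIT, L1-HIT, L1-HIT, L1-HIT, L1-HIT, L1-HIT, MISS, VC-HIT, VC-HIT]

0: 0x12f (blk 18, set 2) → MISS  vc=[]
1: 0x12a (blk 18, set 2) → L1-HIT  vc=[]
2: 0x1ba (blk 27, set 3) → MISS  vc=[]
3: 0x174 (blk 23, set 3) → MISS  vc=[27]
4: 0x17d (blk 23, set 3) → L1-HIT  vc=[27]
5: 0x124 (blk 18, set 2) → L1-HIT  vc=[27]
6: 0xa5 (blk 10, set 2) → MISS  vc=[27, 18]
7: 0x1b9 (blk 27, set 3) → VC-HIT  vc=[23, 18]
8: 0x1bc (blk 27, set 3) → L1-HIT  vc=[23, 18]
9: 0x1b7 (blk 27, set 3) → L1-HIT  vc=[23, 18]
10: 0x1bc (blk 27, set 3) → L1-HIT  vc=[23, 18]
11: 0x1b2 (blk 27, set 3) → L1-HIT  vc=[23, 18]
12: 0xa2 (blk 10, set 2) → L1-HIT  vc=[23, 18]
13: 0x6e (blk 6, set 2) → MISS  vc=[23, 18, 10]
14: 0xa0 (blk 10, set 2) → VC-HIT  vc=[23, 18, 6]
15: 0x6f (blk 6, set 2) → VC-HIT  vc=[23, 18, 10]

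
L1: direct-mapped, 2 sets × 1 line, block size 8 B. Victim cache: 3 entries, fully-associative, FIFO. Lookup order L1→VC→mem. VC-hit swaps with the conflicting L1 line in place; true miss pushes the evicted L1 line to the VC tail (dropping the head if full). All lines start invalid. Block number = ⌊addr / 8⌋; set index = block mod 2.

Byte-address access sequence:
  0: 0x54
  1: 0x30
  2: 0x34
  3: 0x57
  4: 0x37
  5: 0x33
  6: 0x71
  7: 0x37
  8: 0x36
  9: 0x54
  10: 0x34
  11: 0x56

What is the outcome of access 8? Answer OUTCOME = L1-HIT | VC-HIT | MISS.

#0 0x54→b10/s0 MISS; vc=[]
#1 0x30→b6/s0 MISS; vc=[10]
#2 0x34→b6/s0 L1-HIT; vc=[10]
#3 0x57→b10/s0 VC-HIT; vc=[6]
#4 0x37→b6/s0 VC-HIT; vc=[10]
#5 0x33→b6/s0 L1-HIT; vc=[10]
#6 0x71→b14/s0 MISS; vc=[10,6]
#7 0x37→b6/s0 VC-HIT; vc=[10,14]
#8 0x36→b6/s0 L1-HIT; vc=[10,14]
#9 0x54→b10/s0 VC-HIT; vc=[6,14]
#10 0x34→b6/s0 VC-HIT; vc=[10,14]
#11 0x56→b10/s0 VC-HIT; vc=[6,14]

OUTCOME = L1-HIT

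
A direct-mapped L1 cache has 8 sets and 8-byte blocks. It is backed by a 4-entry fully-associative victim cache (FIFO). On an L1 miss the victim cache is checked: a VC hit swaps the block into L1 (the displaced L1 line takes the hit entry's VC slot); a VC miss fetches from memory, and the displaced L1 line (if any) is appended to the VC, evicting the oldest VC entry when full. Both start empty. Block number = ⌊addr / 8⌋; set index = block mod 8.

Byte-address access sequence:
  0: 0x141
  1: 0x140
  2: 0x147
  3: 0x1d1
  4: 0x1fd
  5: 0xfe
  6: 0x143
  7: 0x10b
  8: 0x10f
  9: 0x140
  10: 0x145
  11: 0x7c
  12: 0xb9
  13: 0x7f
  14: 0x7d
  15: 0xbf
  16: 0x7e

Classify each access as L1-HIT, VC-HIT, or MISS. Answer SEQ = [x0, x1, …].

SEQ = [MISS, L1-HIT, L1-HIT, MISS, MISS, MISS, L1-HIT, MISS, L1-HIT, L1-HIT, L1-HIT, MISS, MISS, VC-HIT, L1-HIT, VC-HIT, VC-HIT]

0: 0x141 (blk 40, set 0) → MISS  vc=[]
1: 0x140 (blk 40, set 0) → L1-HIT  vc=[]
2: 0x147 (blk 40, set 0) → L1-HIT  vc=[]
3: 0x1d1 (blk 58, set 2) → MISS  vc=[]
4: 0x1fd (blk 63, set 7) → MISS  vc=[]
5: 0xfe (blk 31, set 7) → MISS  vc=[63]
6: 0x143 (blk 40, set 0) → L1-HIT  vc=[63]
7: 0x10b (blk 33, set 1) → MISS  vc=[63]
8: 0x10f (blk 33, set 1) → L1-HIT  vc=[63]
9: 0x140 (blk 40, set 0) → L1-HIT  vc=[63]
10: 0x145 (blk 40, set 0) → L1-HIT  vc=[63]
11: 0x7c (blk 15, set 7) → MISS  vc=[63, 31]
12: 0xb9 (blk 23, set 7) → MISS  vc=[63, 31, 15]
13: 0x7f (blk 15, set 7) → VC-HIT  vc=[63, 31, 23]
14: 0x7d (blk 15, set 7) → L1-HIT  vc=[63, 31, 23]
15: 0xbf (blk 23, set 7) → VC-HIT  vc=[63, 31, 15]
16: 0x7e (blk 15, set 7) → VC-HIT  vc=[63, 31, 23]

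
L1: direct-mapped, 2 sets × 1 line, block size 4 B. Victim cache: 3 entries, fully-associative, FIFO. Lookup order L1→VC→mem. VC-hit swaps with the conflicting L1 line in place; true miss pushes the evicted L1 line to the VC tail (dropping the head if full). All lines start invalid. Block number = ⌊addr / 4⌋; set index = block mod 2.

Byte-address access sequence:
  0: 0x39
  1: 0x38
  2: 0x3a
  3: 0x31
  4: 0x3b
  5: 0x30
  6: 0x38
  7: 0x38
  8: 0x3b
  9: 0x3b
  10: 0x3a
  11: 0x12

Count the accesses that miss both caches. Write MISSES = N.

#0 0x39→b14/s0 MISS; vc=[]
#1 0x38→b14/s0 L1-HIT; vc=[]
#2 0x3a→b14/s0 L1-HIT; vc=[]
#3 0x31→b12/s0 MISS; vc=[14]
#4 0x3b→b14/s0 VC-HIT; vc=[12]
#5 0x30→b12/s0 VC-HIT; vc=[14]
#6 0x38→b14/s0 VC-HIT; vc=[12]
#7 0x38→b14/s0 L1-HIT; vc=[12]
#8 0x3b→b14/s0 L1-HIT; vc=[12]
#9 0x3b→b14/s0 L1-HIT; vc=[12]
#10 0x3a→b14/s0 L1-HIT; vc=[12]
#11 0x12→b4/s0 MISS; vc=[12,14]

MISSES = 3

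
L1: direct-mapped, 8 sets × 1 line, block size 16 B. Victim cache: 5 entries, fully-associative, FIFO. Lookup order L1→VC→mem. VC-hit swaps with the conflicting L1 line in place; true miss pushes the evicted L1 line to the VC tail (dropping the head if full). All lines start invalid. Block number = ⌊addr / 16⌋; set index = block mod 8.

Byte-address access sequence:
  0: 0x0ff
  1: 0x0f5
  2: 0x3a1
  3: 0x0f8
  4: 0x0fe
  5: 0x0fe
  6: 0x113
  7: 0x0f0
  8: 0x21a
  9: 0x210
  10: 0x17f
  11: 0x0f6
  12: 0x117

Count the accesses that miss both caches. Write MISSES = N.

MISSES = 5

0: 0xff (blk 15, set 7) → MISS  vc=[]
1: 0xf5 (blk 15, set 7) → L1-HIT  vc=[]
2: 0x3a1 (blk 58, set 2) → MISS  vc=[]
3: 0xf8 (blk 15, set 7) → L1-HIT  vc=[]
4: 0xfe (blk 15, set 7) → L1-HIT  vc=[]
5: 0xfe (blk 15, set 7) → L1-HIT  vc=[]
6: 0x113 (blk 17, set 1) → MISS  vc=[]
7: 0xf0 (blk 15, set 7) → L1-HIT  vc=[]
8: 0x21a (blk 33, set 1) → MISS  vc=[17]
9: 0x210 (blk 33, set 1) → L1-HIT  vc=[17]
10: 0x17f (blk 23, set 7) → MISS  vc=[17, 15]
11: 0xf6 (blk 15, set 7) → VC-HIT  vc=[17, 23]
12: 0x117 (blk 17, set 1) → VC-HIT  vc=[33, 23]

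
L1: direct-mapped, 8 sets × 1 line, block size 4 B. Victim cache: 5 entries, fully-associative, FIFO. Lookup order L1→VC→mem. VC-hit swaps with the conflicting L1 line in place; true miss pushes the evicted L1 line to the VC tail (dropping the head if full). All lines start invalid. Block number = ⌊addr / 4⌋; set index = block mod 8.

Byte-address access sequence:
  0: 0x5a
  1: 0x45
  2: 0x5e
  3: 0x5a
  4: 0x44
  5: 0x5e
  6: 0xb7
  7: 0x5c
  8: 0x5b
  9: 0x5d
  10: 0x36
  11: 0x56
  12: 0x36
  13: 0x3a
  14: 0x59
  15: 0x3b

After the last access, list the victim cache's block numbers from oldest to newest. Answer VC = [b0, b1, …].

  [0] addr=0x5a blk=22 s=6: MISS | VC []
  [1] addr=0x45 blk=17 s=1: MISS | VC []
  [2] addr=0x5e blk=23 s=7: MISS | VC []
  [3] addr=0x5a blk=22 s=6: L1-HIT | VC []
  [4] addr=0x44 blk=17 s=1: L1-HIT | VC []
  [5] addr=0x5e blk=23 s=7: L1-HIT | VC []
  [6] addr=0xb7 blk=45 s=5: MISS | VC []
  [7] addr=0x5c blk=23 s=7: L1-HIT | VC []
  [8] addr=0x5b blk=22 s=6: L1-HIT | VC []
  [9] addr=0x5d blk=23 s=7: L1-HIT | VC []
  [10] addr=0x36 blk=13 s=5: MISS | VC [45]
  [11] addr=0x56 blk=21 s=5: MISS | VC [45, 13]
  [12] addr=0x36 blk=13 s=5: VC-HIT | VC [45, 21]
  [13] addr=0x3a blk=14 s=6: MISS | VC [45, 21, 22]
  [14] addr=0x59 blk=22 s=6: VC-HIT | VC [45, 21, 14]
  [15] addr=0x3b blk=14 s=6: VC-HIT | VC [45, 21, 22]

VC = [45, 21, 22]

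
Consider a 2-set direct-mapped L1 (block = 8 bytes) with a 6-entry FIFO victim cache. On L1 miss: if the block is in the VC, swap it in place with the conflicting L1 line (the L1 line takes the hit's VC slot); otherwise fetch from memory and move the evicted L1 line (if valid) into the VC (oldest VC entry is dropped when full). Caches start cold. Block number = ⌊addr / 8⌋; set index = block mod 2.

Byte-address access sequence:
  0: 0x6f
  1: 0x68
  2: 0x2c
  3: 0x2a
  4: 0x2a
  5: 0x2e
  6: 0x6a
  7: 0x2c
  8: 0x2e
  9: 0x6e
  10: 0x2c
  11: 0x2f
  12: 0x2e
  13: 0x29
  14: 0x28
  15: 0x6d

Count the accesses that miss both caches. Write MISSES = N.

#0 0x6f→b13/s1 MISS; vc=[]
#1 0x68→b13/s1 L1-HIT; vc=[]
#2 0x2c→b5/s1 MISS; vc=[13]
#3 0x2a→b5/s1 L1-HIT; vc=[13]
#4 0x2a→b5/s1 L1-HIT; vc=[13]
#5 0x2e→b5/s1 L1-HIT; vc=[13]
#6 0x6a→b13/s1 VC-HIT; vc=[5]
#7 0x2c→b5/s1 VC-HIT; vc=[13]
#8 0x2e→b5/s1 L1-HIT; vc=[13]
#9 0x6e→b13/s1 VC-HIT; vc=[5]
#10 0x2c→b5/s1 VC-HIT; vc=[13]
#11 0x2f→b5/s1 L1-HIT; vc=[13]
#12 0x2e→b5/s1 L1-HIT; vc=[13]
#13 0x29→b5/s1 L1-HIT; vc=[13]
#14 0x28→b5/s1 L1-HIT; vc=[13]
#15 0x6d→b13/s1 VC-HIT; vc=[5]

MISSES = 2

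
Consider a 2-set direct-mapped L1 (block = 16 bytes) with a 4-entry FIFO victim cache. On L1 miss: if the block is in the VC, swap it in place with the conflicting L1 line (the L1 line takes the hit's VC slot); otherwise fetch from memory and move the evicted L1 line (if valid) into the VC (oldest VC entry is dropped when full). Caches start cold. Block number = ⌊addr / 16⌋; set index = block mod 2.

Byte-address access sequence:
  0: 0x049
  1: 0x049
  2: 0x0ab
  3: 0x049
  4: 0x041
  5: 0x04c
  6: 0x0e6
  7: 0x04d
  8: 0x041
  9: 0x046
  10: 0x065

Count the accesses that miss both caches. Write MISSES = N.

MISSES = 4

#0 0x49→b4/s0 MISS; vc=[]
#1 0x49→b4/s0 L1-HIT; vc=[]
#2 0xab→b10/s0 MISS; vc=[4]
#3 0x49→b4/s0 VC-HIT; vc=[10]
#4 0x41→b4/s0 L1-HIT; vc=[10]
#5 0x4c→b4/s0 L1-HIT; vc=[10]
#6 0xe6→b14/s0 MISS; vc=[10,4]
#7 0x4d→b4/s0 VC-HIT; vc=[10,14]
#8 0x41→b4/s0 L1-HIT; vc=[10,14]
#9 0x46→b4/s0 L1-HIT; vc=[10,14]
#10 0x65→b6/s0 MISS; vc=[10,14,4]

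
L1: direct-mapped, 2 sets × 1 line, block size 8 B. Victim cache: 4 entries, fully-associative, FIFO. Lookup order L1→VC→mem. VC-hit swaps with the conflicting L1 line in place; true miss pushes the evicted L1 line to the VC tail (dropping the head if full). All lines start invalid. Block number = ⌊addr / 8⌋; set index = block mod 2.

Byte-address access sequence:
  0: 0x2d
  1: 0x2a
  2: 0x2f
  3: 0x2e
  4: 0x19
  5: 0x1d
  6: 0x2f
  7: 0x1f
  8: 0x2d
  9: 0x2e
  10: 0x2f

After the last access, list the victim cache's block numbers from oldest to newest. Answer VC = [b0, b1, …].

  [0] addr=0x2d blk=5 s=1: MISS | VC []
  [1] addr=0x2a blk=5 s=1: L1-HIT | VC []
  [2] addr=0x2f blk=5 s=1: L1-HIT | VC []
  [3] addr=0x2e blk=5 s=1: L1-HIT | VC []
  [4] addr=0x19 blk=3 s=1: MISS | VC [5]
  [5] addr=0x1d blk=3 s=1: L1-HIT | VC [5]
  [6] addr=0x2f blk=5 s=1: VC-HIT | VC [3]
  [7] addr=0x1f blk=3 s=1: VC-HIT | VC [5]
  [8] addr=0x2d blk=5 s=1: VC-HIT | VC [3]
  [9] addr=0x2e blk=5 s=1: L1-HIT | VC [3]
  [10] addr=0x2f blk=5 s=1: L1-HIT | VC [3]

VC = [3]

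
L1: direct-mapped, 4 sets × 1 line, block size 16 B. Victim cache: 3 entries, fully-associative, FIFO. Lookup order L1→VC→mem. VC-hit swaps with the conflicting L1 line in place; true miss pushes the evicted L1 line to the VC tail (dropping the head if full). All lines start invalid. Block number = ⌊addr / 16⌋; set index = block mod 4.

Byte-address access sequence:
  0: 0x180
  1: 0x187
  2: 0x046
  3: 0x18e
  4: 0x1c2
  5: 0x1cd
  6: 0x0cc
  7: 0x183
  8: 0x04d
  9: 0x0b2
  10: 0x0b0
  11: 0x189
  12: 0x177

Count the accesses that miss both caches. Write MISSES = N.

#0 0x180→b24/s0 MISS; vc=[]
#1 0x187→b24/s0 L1-HIT; vc=[]
#2 0x46→b4/s0 MISS; vc=[24]
#3 0x18e→b24/s0 VC-HIT; vc=[4]
#4 0x1c2→b28/s0 MISS; vc=[4,24]
#5 0x1cd→b28/s0 L1-HIT; vc=[4,24]
#6 0xcc→b12/s0 MISS; vc=[4,24,28]
#7 0x183→b24/s0 VC-HIT; vc=[4,12,28]
#8 0x4d→b4/s0 VC-HIT; vc=[24,12,28]
#9 0xb2→b11/s3 MISS; vc=[24,12,28]
#10 0xb0→b11/s3 L1-HIT; vc=[24,12,28]
#11 0x189→b24/s0 VC-HIT; vc=[4,12,28]
#12 0x177→b23/s3 MISS; vc=[12,28,11]

MISSES = 6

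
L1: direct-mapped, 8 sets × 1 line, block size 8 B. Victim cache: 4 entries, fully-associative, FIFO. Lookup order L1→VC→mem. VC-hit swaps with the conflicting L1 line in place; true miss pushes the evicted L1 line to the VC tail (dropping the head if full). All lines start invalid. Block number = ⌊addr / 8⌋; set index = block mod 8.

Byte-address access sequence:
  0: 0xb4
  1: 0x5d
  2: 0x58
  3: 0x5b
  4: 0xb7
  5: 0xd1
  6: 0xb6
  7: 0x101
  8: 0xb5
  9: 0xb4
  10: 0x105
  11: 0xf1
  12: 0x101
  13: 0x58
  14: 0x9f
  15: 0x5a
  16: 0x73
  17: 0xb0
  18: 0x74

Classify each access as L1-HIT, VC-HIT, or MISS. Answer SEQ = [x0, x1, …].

  [0] addr=0xb4 blk=22 s=6: MISS | VC []
  [1] addr=0x5d blk=11 s=3: MISS | VC []
  [2] addr=0x58 blk=11 s=3: L1-HIT | VC []
  [3] addr=0x5b blk=11 s=3: L1-HIT | VC []
  [4] addr=0xb7 blk=22 s=6: L1-HIT | VC []
  [5] addr=0xd1 blk=26 s=2: MISS | VC []
  [6] addr=0xb6 blk=22 s=6: L1-HIT | VC []
  [7] addr=0x101 blk=32 s=0: MISS | VC []
  [8] addr=0xb5 blk=22 s=6: L1-HIT | VC []
  [9] addr=0xb4 blk=22 s=6: L1-HIT | VC []
  [10] addr=0x105 blk=32 s=0: L1-HIT | VC []
  [11] addr=0xf1 blk=30 s=6: MISS | VC [22]
  [12] addr=0x101 blk=32 s=0: L1-HIT | VC [22]
  [13] addr=0x58 blk=11 s=3: L1-HIT | VC [22]
  [14] addr=0x9f blk=19 s=3: MISS | VC [22, 11]
  [15] addr=0x5a blk=11 s=3: VC-HIT | VC [22, 19]
  [16] addr=0x73 blk=14 s=6: MISS | VC [22, 19, 30]
  [17] addr=0xb0 blk=22 s=6: VC-HIT | VC [14, 19, 30]
  [18] addr=0x74 blk=14 s=6: VC-HIT | VC [22, 19, 30]

SEQ = [MISS, MISS, L1-HIT, L1-HIT, L1-HIT, MISS, L1-HIT, MISS, L1-HIT, L1-HIT, L1-HIT, MISS, L1-HIT, L1-HIT, MISS, VC-HIT, MISS, VC-HIT, VC-HIT]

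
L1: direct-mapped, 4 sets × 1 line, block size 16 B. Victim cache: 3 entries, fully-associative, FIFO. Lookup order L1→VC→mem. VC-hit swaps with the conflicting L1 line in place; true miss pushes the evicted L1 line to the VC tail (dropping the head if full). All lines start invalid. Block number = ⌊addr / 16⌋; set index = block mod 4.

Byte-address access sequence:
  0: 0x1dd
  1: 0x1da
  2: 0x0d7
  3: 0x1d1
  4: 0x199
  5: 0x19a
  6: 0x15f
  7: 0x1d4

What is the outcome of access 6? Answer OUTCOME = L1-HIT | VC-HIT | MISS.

OUTCOME = MISS

  [0] addr=0x1dd blk=29 s=1: MISS | VC []
  [1] addr=0x1da blk=29 s=1: L1-HIT | VC []
  [2] addr=0xd7 blk=13 s=1: MISS | VC [29]
  [3] addr=0x1d1 blk=29 s=1: VC-HIT | VC [13]
  [4] addr=0x199 blk=25 s=1: MISS | VC [13, 29]
  [5] addr=0x19a blk=25 s=1: L1-HIT | VC [13, 29]
  [6] addr=0x15f blk=21 s=1: MISS | VC [13, 29, 25]
  [7] addr=0x1d4 blk=29 s=1: VC-HIT | VC [13, 21, 25]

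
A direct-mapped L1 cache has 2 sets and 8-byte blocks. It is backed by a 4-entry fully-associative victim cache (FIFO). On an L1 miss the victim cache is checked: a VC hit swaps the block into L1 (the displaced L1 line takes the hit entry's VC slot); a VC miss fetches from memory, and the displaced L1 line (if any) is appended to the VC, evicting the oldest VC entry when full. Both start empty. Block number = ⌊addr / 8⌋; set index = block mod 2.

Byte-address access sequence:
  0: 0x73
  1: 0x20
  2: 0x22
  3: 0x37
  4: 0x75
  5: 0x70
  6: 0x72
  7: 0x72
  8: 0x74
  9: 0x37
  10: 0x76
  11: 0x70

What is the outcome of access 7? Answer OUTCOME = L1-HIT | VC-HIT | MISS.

0: 0x73 (blk 14, set 0) → MISS  vc=[]
1: 0x20 (blk 4, set 0) → MISS  vc=[14]
2: 0x22 (blk 4, set 0) → L1-HIT  vc=[14]
3: 0x37 (blk 6, set 0) → MISS  vc=[14, 4]
4: 0x75 (blk 14, set 0) → VC-HIT  vc=[6, 4]
5: 0x70 (blk 14, set 0) → L1-HIT  vc=[6, 4]
6: 0x72 (blk 14, set 0) → L1-HIT  vc=[6, 4]
7: 0x72 (blk 14, set 0) → L1-HIT  vc=[6, 4]
8: 0x74 (blk 14, set 0) → L1-HIT  vc=[6, 4]
9: 0x37 (blk 6, set 0) → VC-HIT  vc=[14, 4]
10: 0x76 (blk 14, set 0) → VC-HIT  vc=[6, 4]
11: 0x70 (blk 14, set 0) → L1-HIT  vc=[6, 4]

OUTCOME = L1-HIT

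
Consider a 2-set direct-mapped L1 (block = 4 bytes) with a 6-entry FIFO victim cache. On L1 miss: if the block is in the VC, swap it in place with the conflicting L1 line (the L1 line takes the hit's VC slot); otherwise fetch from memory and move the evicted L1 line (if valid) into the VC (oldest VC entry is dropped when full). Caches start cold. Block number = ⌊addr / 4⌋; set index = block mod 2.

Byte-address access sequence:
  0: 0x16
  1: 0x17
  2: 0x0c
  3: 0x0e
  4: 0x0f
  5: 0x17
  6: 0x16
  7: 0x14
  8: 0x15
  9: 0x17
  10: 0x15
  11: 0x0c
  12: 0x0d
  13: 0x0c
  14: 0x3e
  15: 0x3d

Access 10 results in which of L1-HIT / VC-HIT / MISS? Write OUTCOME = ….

0: 0x16 (blk 5, set 1) → MISS  vc=[]
1: 0x17 (blk 5, set 1) → L1-HIT  vc=[]
2: 0xc (blk 3, set 1) → MISS  vc=[5]
3: 0xe (blk 3, set 1) → L1-HIT  vc=[5]
4: 0xf (blk 3, set 1) → L1-HIT  vc=[5]
5: 0x17 (blk 5, set 1) → VC-HIT  vc=[3]
6: 0x16 (blk 5, set 1) → L1-HIT  vc=[3]
7: 0x14 (blk 5, set 1) → L1-HIT  vc=[3]
8: 0x15 (blk 5, set 1) → L1-HIT  vc=[3]
9: 0x17 (blk 5, set 1) → L1-HIT  vc=[3]
10: 0x15 (blk 5, set 1) → L1-HIT  vc=[3]
11: 0xc (blk 3, set 1) → VC-HIT  vc=[5]
12: 0xd (blk 3, set 1) → L1-HIT  vc=[5]
13: 0xc (blk 3, set 1) → L1-HIT  vc=[5]
14: 0x3e (blk 15, set 1) → MISS  vc=[5, 3]
15: 0x3d (blk 15, set 1) → L1-HIT  vc=[5, 3]

OUTCOME = L1-HIT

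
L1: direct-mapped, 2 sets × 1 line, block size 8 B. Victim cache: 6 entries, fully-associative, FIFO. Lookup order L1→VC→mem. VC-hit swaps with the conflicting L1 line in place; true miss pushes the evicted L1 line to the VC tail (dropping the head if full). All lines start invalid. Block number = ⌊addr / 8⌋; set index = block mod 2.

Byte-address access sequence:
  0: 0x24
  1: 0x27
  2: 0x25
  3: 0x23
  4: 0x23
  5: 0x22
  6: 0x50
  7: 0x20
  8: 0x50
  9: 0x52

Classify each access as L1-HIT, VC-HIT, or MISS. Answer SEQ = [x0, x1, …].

  [0] addr=0x24 blk=4 s=0: MISS | VC []
  [1] addr=0x27 blk=4 s=0: L1-HIT | VC []
  [2] addr=0x25 blk=4 s=0: L1-HIT | VC []
  [3] addr=0x23 blk=4 s=0: L1-HIT | VC []
  [4] addr=0x23 blk=4 s=0: L1-HIT | VC []
  [5] addr=0x22 blk=4 s=0: L1-HIT | VC []
  [6] addr=0x50 blk=10 s=0: MISS | VC [4]
  [7] addr=0x20 blk=4 s=0: VC-HIT | VC [10]
  [8] addr=0x50 blk=10 s=0: VC-HIT | VC [4]
  [9] addr=0x52 blk=10 s=0: L1-HIT | VC [4]

SEQ = [MISS, L1-HIT, L1-HIT, L1-HIT, L1-HIT, L1-HIT, MISS, VC-HIT, VC-HIT, L1-HIT]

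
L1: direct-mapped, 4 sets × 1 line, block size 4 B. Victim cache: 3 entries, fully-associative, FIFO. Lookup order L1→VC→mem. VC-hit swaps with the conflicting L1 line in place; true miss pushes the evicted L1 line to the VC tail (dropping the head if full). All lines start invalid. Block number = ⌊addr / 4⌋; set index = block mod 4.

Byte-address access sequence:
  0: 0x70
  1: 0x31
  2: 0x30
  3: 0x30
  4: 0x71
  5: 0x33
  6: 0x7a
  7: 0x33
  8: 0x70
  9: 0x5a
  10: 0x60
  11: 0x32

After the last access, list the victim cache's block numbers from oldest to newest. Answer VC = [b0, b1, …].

  [0] addr=0x70 blk=28 s=0: MISS | VC []
  [1] addr=0x31 blk=12 s=0: MISS | VC [28]
  [2] addr=0x30 blk=12 s=0: L1-HIT | VC [28]
  [3] addr=0x30 blk=12 s=0: L1-HIT | VC [28]
  [4] addr=0x71 blk=28 s=0: VC-HIT | VC [12]
  [5] addr=0x33 blk=12 s=0: VC-HIT | VC [28]
  [6] addr=0x7a blk=30 s=2: MISS | VC [28]
  [7] addr=0x33 blk=12 s=0: L1-HIT | VC [28]
  [8] addr=0x70 blk=28 s=0: VC-HIT | VC [12]
  [9] addr=0x5a blk=22 s=2: MISS | VC [12, 30]
  [10] addr=0x60 blk=24 s=0: MISS | VC [12, 30, 28]
  [11] addr=0x32 blk=12 s=0: VC-HIT | VC [24, 30, 28]

VC = [24, 30, 28]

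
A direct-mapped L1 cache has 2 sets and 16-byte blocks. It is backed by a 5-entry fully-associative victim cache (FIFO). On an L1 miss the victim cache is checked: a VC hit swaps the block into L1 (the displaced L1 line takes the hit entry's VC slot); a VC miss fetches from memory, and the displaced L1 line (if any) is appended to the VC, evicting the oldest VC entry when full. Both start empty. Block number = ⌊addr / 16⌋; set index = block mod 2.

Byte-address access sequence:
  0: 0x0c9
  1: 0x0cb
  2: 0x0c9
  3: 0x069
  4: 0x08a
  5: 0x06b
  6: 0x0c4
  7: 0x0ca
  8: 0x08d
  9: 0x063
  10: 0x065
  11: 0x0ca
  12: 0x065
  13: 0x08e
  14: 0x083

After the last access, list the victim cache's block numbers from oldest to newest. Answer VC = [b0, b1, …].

  [0] addr=0xc9 blk=12 s=0: MISS | VC []
  [1] addr=0xcb blk=12 s=0: L1-HIT | VC []
  [2] addr=0xc9 blk=12 s=0: L1-HIT | VC []
  [3] addr=0x69 blk=6 s=0: MISS | VC [12]
  [4] addr=0x8a blk=8 s=0: MISS | VC [12, 6]
  [5] addr=0x6b blk=6 s=0: VC-HIT | VC [12, 8]
  [6] addr=0xc4 blk=12 s=0: VC-HIT | VC [6, 8]
  [7] addr=0xca blk=12 s=0: L1-HIT | VC [6, 8]
  [8] addr=0x8d blk=8 s=0: VC-HIT | VC [6, 12]
  [9] addr=0x63 blk=6 s=0: VC-HIT | VC [8, 12]
  [10] addr=0x65 blk=6 s=0: L1-HIT | VC [8, 12]
  [11] addr=0xca blk=12 s=0: VC-HIT | VC [8, 6]
  [12] addr=0x65 blk=6 s=0: VC-HIT | VC [8, 12]
  [13] addr=0x8e blk=8 s=0: VC-HIT | VC [6, 12]
  [14] addr=0x83 blk=8 s=0: L1-HIT | VC [6, 12]

VC = [6, 12]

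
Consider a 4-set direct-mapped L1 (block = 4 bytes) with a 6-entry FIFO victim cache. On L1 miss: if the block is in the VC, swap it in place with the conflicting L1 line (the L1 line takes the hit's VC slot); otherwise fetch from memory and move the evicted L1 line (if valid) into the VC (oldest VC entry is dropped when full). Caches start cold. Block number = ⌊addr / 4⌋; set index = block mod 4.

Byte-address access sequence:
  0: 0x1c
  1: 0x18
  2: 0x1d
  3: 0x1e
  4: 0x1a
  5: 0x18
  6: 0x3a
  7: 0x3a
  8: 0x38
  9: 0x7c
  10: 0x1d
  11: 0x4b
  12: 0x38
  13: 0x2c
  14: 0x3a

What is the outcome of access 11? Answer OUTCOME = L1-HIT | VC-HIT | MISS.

OUTCOME = MISS

#0 0x1c→b7/s3 MISS; vc=[]
#1 0x18→b6/s2 MISS; vc=[]
#2 0x1d→b7/s3 L1-HIT; vc=[]
#3 0x1e→b7/s3 L1-HIT; vc=[]
#4 0x1a→b6/s2 L1-HIT; vc=[]
#5 0x18→b6/s2 L1-HIT; vc=[]
#6 0x3a→b14/s2 MISS; vc=[6]
#7 0x3a→b14/s2 L1-HIT; vc=[6]
#8 0x38→b14/s2 L1-HIT; vc=[6]
#9 0x7c→b31/s3 MISS; vc=[6,7]
#10 0x1d→b7/s3 VC-HIT; vc=[6,31]
#11 0x4b→b18/s2 MISS; vc=[6,31,14]
#12 0x38→b14/s2 VC-HIT; vc=[6,31,18]
#13 0x2c→b11/s3 MISS; vc=[6,31,18,7]
#14 0x3a→b14/s2 L1-HIT; vc=[6,31,18,7]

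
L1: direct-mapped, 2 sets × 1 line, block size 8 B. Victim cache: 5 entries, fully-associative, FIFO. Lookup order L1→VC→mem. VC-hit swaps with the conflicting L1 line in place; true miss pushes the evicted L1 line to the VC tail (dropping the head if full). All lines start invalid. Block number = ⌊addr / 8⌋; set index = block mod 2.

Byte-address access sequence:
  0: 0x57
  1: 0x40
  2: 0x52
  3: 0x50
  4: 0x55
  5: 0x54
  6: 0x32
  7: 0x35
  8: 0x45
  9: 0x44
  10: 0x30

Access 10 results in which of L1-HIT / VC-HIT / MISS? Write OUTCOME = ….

OUTCOME = VC-HIT

#0 0x57→b10/s0 MISS; vc=[]
#1 0x40→b8/s0 MISS; vc=[10]
#2 0x52→b10/s0 VC-HIT; vc=[8]
#3 0x50→b10/s0 L1-HIT; vc=[8]
#4 0x55→b10/s0 L1-HIT; vc=[8]
#5 0x54→b10/s0 L1-HIT; vc=[8]
#6 0x32→b6/s0 MISS; vc=[8,10]
#7 0x35→b6/s0 L1-HIT; vc=[8,10]
#8 0x45→b8/s0 VC-HIT; vc=[6,10]
#9 0x44→b8/s0 L1-HIT; vc=[6,10]
#10 0x30→b6/s0 VC-HIT; vc=[8,10]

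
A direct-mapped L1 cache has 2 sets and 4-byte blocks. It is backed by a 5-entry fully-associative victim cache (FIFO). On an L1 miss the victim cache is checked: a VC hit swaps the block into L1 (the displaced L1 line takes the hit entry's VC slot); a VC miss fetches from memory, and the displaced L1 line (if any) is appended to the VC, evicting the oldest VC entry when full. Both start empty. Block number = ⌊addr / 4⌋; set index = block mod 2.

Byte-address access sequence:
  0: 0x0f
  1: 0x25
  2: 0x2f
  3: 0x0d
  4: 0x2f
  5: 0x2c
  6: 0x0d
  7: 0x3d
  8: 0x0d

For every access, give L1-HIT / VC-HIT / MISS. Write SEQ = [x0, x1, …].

SEQ = [MISS, MISS, MISS, VC-HIT, VC-HIT, L1-HIT, VC-HIT, MISS, VC-HIT]

#0 0xf→b3/s1 MISS; vc=[]
#1 0x25→b9/s1 MISS; vc=[3]
#2 0x2f→b11/s1 MISS; vc=[3,9]
#3 0xd→b3/s1 VC-HIT; vc=[11,9]
#4 0x2f→b11/s1 VC-HIT; vc=[3,9]
#5 0x2c→b11/s1 L1-HIT; vc=[3,9]
#6 0xd→b3/s1 VC-HIT; vc=[11,9]
#7 0x3d→b15/s1 MISS; vc=[11,9,3]
#8 0xd→b3/s1 VC-HIT; vc=[11,9,15]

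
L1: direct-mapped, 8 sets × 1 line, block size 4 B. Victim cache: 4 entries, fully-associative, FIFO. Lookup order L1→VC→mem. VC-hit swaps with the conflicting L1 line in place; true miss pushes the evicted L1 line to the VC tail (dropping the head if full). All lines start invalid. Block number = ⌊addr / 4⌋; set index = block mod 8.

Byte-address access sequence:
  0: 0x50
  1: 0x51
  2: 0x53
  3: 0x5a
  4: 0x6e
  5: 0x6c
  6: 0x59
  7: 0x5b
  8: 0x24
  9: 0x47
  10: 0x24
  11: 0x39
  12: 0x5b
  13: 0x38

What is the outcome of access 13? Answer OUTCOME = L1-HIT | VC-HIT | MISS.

OUTCOME = VC-HIT

#0 0x50→b20/s4 MISS; vc=[]
#1 0x51→b20/s4 L1-HIT; vc=[]
#2 0x53→b20/s4 L1-HIT; vc=[]
#3 0x5a→b22/s6 MISS; vc=[]
#4 0x6e→b27/s3 MISS; vc=[]
#5 0x6c→b27/s3 L1-HIT; vc=[]
#6 0x59→b22/s6 L1-HIT; vc=[]
#7 0x5b→b22/s6 L1-HIT; vc=[]
#8 0x24→b9/s1 MISS; vc=[]
#9 0x47→b17/s1 MISS; vc=[9]
#10 0x24→b9/s1 VC-HIT; vc=[17]
#11 0x39→b14/s6 MISS; vc=[17,22]
#12 0x5b→b22/s6 VC-HIT; vc=[17,14]
#13 0x38→b14/s6 VC-HIT; vc=[17,22]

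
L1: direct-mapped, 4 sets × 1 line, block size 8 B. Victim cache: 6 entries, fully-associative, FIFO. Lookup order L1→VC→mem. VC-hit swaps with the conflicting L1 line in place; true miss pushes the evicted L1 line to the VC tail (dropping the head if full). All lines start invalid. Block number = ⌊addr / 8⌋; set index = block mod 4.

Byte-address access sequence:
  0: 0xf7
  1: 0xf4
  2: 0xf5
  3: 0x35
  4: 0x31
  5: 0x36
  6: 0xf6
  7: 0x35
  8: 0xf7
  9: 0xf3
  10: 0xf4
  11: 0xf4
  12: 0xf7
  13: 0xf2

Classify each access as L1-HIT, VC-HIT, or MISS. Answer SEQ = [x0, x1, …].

SEQ = [MISS, L1-HIT, L1-HIT, MISS, L1-HIT, L1-HIT, VC-HIT, VC-HIT, VC-HIT, L1-HIT, L1-HIT, L1-HIT, L1-HIT, L1-HIT]

  [0] addr=0xf7 blk=30 s=2: MISS | VC []
  [1] addr=0xf4 blk=30 s=2: L1-HIT | VC []
  [2] addr=0xf5 blk=30 s=2: L1-HIT | VC []
  [3] addr=0x35 blk=6 s=2: MISS | VC [30]
  [4] addr=0x31 blk=6 s=2: L1-HIT | VC [30]
  [5] addr=0x36 blk=6 s=2: L1-HIT | VC [30]
  [6] addr=0xf6 blk=30 s=2: VC-HIT | VC [6]
  [7] addr=0x35 blk=6 s=2: VC-HIT | VC [30]
  [8] addr=0xf7 blk=30 s=2: VC-HIT | VC [6]
  [9] addr=0xf3 blk=30 s=2: L1-HIT | VC [6]
  [10] addr=0xf4 blk=30 s=2: L1-HIT | VC [6]
  [11] addr=0xf4 blk=30 s=2: L1-HIT | VC [6]
  [12] addr=0xf7 blk=30 s=2: L1-HIT | VC [6]
  [13] addr=0xf2 blk=30 s=2: L1-HIT | VC [6]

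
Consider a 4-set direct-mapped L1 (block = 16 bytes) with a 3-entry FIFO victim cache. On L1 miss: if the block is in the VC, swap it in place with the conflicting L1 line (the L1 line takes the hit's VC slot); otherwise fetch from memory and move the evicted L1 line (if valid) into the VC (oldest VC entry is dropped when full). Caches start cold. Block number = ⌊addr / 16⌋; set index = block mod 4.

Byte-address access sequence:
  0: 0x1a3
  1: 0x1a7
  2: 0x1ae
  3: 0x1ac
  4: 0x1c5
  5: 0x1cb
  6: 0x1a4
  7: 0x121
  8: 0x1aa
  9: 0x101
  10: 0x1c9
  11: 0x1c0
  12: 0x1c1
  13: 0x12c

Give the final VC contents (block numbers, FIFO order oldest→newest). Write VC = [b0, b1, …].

#0 0x1a3→b26/s2 MISS; vc=[]
#1 0x1a7→b26/s2 L1-HIT; vc=[]
#2 0x1ae→b26/s2 L1-HIT; vc=[]
#3 0x1ac→b26/s2 L1-HIT; vc=[]
#4 0x1c5→b28/s0 MISS; vc=[]
#5 0x1cb→b28/s0 L1-HIT; vc=[]
#6 0x1a4→b26/s2 L1-HIT; vc=[]
#7 0x121→b18/s2 MISS; vc=[26]
#8 0x1aa→b26/s2 VC-HIT; vc=[18]
#9 0x101→b16/s0 MISS; vc=[18,28]
#10 0x1c9→b28/s0 VC-HIT; vc=[18,16]
#11 0x1c0→b28/s0 L1-HIT; vc=[18,16]
#12 0x1c1→b28/s0 L1-HIT; vc=[18,16]
#13 0x12c→b18/s2 VC-HIT; vc=[26,16]

VC = [26, 16]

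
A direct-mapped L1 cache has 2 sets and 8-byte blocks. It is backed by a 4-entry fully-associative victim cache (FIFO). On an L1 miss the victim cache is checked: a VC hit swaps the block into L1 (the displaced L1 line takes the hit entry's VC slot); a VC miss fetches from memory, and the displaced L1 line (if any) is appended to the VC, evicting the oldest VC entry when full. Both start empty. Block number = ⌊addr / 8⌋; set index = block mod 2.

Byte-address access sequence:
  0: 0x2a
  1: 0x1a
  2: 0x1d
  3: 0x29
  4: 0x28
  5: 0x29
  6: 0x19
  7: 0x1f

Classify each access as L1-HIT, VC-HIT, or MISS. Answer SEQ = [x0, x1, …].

SEQ = [MISS, MISS, L1-HIT, VC-HIT, L1-HIT, L1-HIT, VC-HIT, L1-HIT]

#0 0x2a→b5/s1 MISS; vc=[]
#1 0x1a→b3/s1 MISS; vc=[5]
#2 0x1d→b3/s1 L1-HIT; vc=[5]
#3 0x29→b5/s1 VC-HIT; vc=[3]
#4 0x28→b5/s1 L1-HIT; vc=[3]
#5 0x29→b5/s1 L1-HIT; vc=[3]
#6 0x19→b3/s1 VC-HIT; vc=[5]
#7 0x1f→b3/s1 L1-HIT; vc=[5]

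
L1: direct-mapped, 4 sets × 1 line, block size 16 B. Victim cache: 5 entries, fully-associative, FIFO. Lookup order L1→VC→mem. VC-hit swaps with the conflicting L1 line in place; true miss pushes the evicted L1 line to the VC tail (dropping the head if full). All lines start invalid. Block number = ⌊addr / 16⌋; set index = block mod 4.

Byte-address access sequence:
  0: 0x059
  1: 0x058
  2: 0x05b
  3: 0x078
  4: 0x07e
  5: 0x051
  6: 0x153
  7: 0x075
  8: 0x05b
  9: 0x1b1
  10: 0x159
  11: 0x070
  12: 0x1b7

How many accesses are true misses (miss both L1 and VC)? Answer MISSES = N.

MISSES = 4

#0 0x59→b5/s1 MISS; vc=[]
#1 0x58→b5/s1 L1-HIT; vc=[]
#2 0x5b→b5/s1 L1-HIT; vc=[]
#3 0x78→b7/s3 MISS; vc=[]
#4 0x7e→b7/s3 L1-HIT; vc=[]
#5 0x51→b5/s1 L1-HIT; vc=[]
#6 0x153→b21/s1 MISS; vc=[5]
#7 0x75→b7/s3 L1-HIT; vc=[5]
#8 0x5b→b5/s1 VC-HIT; vc=[21]
#9 0x1b1→b27/s3 MISS; vc=[21,7]
#10 0x159→b21/s1 VC-HIT; vc=[5,7]
#11 0x70→b7/s3 VC-HIT; vc=[5,27]
#12 0x1b7→b27/s3 VC-HIT; vc=[5,7]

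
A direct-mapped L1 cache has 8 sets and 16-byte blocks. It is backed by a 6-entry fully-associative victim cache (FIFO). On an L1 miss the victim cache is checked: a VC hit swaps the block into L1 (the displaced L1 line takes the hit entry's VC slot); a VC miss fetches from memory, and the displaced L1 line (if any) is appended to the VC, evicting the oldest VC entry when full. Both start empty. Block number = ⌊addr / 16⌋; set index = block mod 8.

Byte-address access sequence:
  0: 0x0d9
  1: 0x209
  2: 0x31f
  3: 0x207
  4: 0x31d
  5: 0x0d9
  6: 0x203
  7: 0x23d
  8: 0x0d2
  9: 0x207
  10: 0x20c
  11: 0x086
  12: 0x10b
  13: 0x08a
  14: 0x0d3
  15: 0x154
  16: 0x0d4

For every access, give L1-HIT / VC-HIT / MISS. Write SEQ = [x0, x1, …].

0: 0xd9 (blk 13, set 5) → MISS  vc=[]
1: 0x209 (blk 32, set 0) → MISS  vc=[]
2: 0x31f (blk 49, set 1) → MISS  vc=[]
3: 0x207 (blk 32, set 0) → L1-HIT  vc=[]
4: 0x31d (blk 49, set 1) → L1-HIT  vc=[]
5: 0xd9 (blk 13, set 5) → L1-HIT  vc=[]
6: 0x203 (blk 32, set 0) → L1-HIT  vc=[]
7: 0x23d (blk 35, set 3) → MISS  vc=[]
8: 0xd2 (blk 13, set 5) → L1-HIT  vc=[]
9: 0x207 (blk 32, set 0) → L1-HIT  vc=[]
10: 0x20c (blk 32, set 0) → L1-HIT  vc=[]
11: 0x86 (blk 8, set 0) → MISS  vc=[32]
12: 0x10b (blk 16, set 0) → MISS  vc=[32, 8]
13: 0x8a (blk 8, set 0) → VC-HIT  vc=[32, 16]
14: 0xd3 (blk 13, set 5) → L1-HIT  vc=[32, 16]
15: 0x154 (blk 21, set 5) → MISS  vc=[32, 16, 13]
16: 0xd4 (blk 13, set 5) → VC-HIT  vc=[32, 16, 21]

SEQ = [MISS, MISS, MISS, L1-HIT, L1-HIT, L1-HIT, L1-HIT, MISS, L1-HIT, L1-HIT, L1-HIT, MISS, MISS, VC-HIT, L1-HIT, MISS, VC-HIT]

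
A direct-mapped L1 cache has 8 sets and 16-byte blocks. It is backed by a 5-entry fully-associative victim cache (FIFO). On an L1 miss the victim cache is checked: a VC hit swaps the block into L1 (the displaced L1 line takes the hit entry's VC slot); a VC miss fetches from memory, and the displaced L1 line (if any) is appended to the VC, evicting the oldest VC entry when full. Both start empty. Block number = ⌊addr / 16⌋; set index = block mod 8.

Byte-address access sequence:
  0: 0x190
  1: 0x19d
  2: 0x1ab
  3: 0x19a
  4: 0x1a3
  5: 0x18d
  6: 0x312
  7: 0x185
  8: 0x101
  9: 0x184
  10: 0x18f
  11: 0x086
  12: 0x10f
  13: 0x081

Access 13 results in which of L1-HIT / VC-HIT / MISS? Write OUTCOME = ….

OUTCOME = VC-HIT

  [0] addr=0x190 blk=25 s=1: MISS | VC []
  [1] addr=0x19d blk=25 s=1: L1-HIT | VC []
  [2] addr=0x1ab blk=26 s=2: MISS | VC []
  [3] addr=0x19a blk=25 s=1: L1-HIT | VC []
  [4] addr=0x1a3 blk=26 s=2: L1-HIT | VC []
  [5] addr=0x18d blk=24 s=0: MISS | VC []
  [6] addr=0x312 blk=49 s=1: MISS | VC [25]
  [7] addr=0x185 blk=24 s=0: L1-HIT | VC [25]
  [8] addr=0x101 blk=16 s=0: MISS | VC [25, 24]
  [9] addr=0x184 blk=24 s=0: VC-HIT | VC [25, 16]
  [10] addr=0x18f blk=24 s=0: L1-HIT | VC [25, 16]
  [11] addr=0x86 blk=8 s=0: MISS | VC [25, 16, 24]
  [12] addr=0x10f blk=16 s=0: VC-HIT | VC [25, 8, 24]
  [13] addr=0x81 blk=8 s=0: VC-HIT | VC [25, 16, 24]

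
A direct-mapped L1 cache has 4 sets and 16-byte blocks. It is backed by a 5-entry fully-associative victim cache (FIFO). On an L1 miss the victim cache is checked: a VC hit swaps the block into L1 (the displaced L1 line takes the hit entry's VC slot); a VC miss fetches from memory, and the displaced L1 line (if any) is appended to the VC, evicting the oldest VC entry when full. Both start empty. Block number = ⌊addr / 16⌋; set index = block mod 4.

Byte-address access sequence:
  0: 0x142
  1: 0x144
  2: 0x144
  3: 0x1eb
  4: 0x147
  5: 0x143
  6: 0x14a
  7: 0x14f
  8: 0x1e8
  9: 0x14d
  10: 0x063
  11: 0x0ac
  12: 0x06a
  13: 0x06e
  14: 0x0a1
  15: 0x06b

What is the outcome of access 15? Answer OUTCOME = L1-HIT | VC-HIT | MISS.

0: 0x142 (blk 20, set 0) → MISS  vc=[]
1: 0x144 (blk 20, set 0) → L1-HIT  vc=[]
2: 0x144 (blk 20, set 0) → L1-HIT  vc=[]
3: 0x1eb (blk 30, set 2) → MISS  vc=[]
4: 0x147 (blk 20, set 0) → L1-HIT  vc=[]
5: 0x143 (blk 20, set 0) → L1-HIT  vc=[]
6: 0x14a (blk 20, set 0) → L1-HIT  vc=[]
7: 0x14f (blk 20, set 0) → L1-HIT  vc=[]
8: 0x1e8 (blk 30, set 2) → L1-HIT  vc=[]
9: 0x14d (blk 20, set 0) → L1-HIT  vc=[]
10: 0x63 (blk 6, set 2) → MISS  vc=[30]
11: 0xac (blk 10, set 2) → MISS  vc=[30, 6]
12: 0x6a (blk 6, set 2) → VC-HIT  vc=[30, 10]
13: 0x6e (blk 6, set 2) → L1-HIT  vc=[30, 10]
14: 0xa1 (blk 10, set 2) → VC-HIT  vc=[30, 6]
15: 0x6b (blk 6, set 2) → VC-HIT  vc=[30, 10]

OUTCOME = VC-HIT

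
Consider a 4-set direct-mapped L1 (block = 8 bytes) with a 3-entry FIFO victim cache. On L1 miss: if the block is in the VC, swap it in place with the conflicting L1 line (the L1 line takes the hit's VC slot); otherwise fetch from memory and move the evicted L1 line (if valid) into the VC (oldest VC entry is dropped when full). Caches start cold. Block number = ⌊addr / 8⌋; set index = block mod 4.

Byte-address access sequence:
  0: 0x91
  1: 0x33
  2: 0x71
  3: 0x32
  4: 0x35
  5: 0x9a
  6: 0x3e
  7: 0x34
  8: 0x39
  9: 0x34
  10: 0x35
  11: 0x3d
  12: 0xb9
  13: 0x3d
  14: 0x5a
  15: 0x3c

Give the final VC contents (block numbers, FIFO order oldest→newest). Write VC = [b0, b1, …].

VC = [19, 23, 11]

0: 0x91 (blk 18, set 2) → MISS  vc=[]
1: 0x33 (blk 6, set 2) → MISS  vc=[18]
2: 0x71 (blk 14, set 2) → MISS  vc=[18, 6]
3: 0x32 (blk 6, set 2) → VC-HIT  vc=[18, 14]
4: 0x35 (blk 6, set 2) → L1-HIT  vc=[18, 14]
5: 0x9a (blk 19, set 3) → MISS  vc=[18, 14]
6: 0x3e (blk 7, set 3) → MISS  vc=[18, 14, 19]
7: 0x34 (blk 6, set 2) → L1-HIT  vc=[18, 14, 19]
8: 0x39 (blk 7, set 3) → L1-HIT  vc=[18, 14, 19]
9: 0x34 (blk 6, set 2) → L1-HIT  vc=[18, 14, 19]
10: 0x35 (blk 6, set 2) → L1-HIT  vc=[18, 14, 19]
11: 0x3d (blk 7, set 3) → L1-HIT  vc=[18, 14, 19]
12: 0xb9 (blk 23, set 3) → MISS  vc=[14, 19, 7]
13: 0x3d (blk 7, set 3) → VC-HIT  vc=[14, 19, 23]
14: 0x5a (blk 11, set 3) → MISS  vc=[19, 23, 7]
15: 0x3c (blk 7, set 3) → VC-HIT  vc=[19, 23, 11]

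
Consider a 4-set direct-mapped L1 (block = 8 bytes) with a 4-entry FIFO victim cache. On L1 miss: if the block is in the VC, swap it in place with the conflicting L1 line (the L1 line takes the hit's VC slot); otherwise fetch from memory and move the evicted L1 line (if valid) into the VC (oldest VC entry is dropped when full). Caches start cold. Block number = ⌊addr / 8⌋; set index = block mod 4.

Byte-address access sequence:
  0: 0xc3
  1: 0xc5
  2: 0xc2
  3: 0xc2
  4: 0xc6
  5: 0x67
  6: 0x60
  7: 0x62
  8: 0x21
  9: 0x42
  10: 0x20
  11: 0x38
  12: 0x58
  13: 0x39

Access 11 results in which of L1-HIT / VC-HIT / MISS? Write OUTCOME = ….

OUTCOME = MISS

#0 0xc3→b24/s0 MISS; vc=[]
#1 0xc5→b24/s0 L1-HIT; vc=[]
#2 0xc2→b24/s0 L1-HIT; vc=[]
#3 0xc2→b24/s0 L1-HIT; vc=[]
#4 0xc6→b24/s0 L1-HIT; vc=[]
#5 0x67→b12/s0 MISS; vc=[24]
#6 0x60→b12/s0 L1-HIT; vc=[24]
#7 0x62→b12/s0 L1-HIT; vc=[24]
#8 0x21→b4/s0 MISS; vc=[24,12]
#9 0x42→b8/s0 MISS; vc=[24,12,4]
#10 0x20→b4/s0 VC-HIT; vc=[24,12,8]
#11 0x38→b7/s3 MISS; vc=[24,12,8]
#12 0x58→b11/s3 MISS; vc=[24,12,8,7]
#13 0x39→b7/s3 VC-HIT; vc=[24,12,8,11]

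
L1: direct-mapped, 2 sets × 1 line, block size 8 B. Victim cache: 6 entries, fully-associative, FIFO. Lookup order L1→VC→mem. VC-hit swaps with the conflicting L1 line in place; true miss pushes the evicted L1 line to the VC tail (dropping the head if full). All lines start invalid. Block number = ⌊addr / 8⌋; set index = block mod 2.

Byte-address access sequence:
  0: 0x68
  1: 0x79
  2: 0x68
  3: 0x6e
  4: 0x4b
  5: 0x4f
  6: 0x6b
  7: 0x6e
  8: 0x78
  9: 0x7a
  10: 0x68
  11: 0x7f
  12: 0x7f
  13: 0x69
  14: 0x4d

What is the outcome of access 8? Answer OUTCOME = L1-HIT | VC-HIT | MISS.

0: 0x68 (blk 13, set 1) → MISS  vc=[]
1: 0x79 (blk 15, set 1) → MISS  vc=[13]
2: 0x68 (blk 13, set 1) → VC-HIT  vc=[15]
3: 0x6e (blk 13, set 1) → L1-HIT  vc=[15]
4: 0x4b (blk 9, set 1) → MISS  vc=[15, 13]
5: 0x4f (blk 9, set 1) → L1-HIT  vc=[15, 13]
6: 0x6b (blk 13, set 1) → VC-HIT  vc=[15, 9]
7: 0x6e (blk 13, set 1) → L1-HIT  vc=[15, 9]
8: 0x78 (blk 15, set 1) → VC-HIT  vc=[13, 9]
9: 0x7a (blk 15, set 1) → L1-HIT  vc=[13, 9]
10: 0x68 (blk 13, set 1) → VC-HIT  vc=[15, 9]
11: 0x7f (blk 15, set 1) → VC-HIT  vc=[13, 9]
12: 0x7f (blk 15, set 1) → L1-HIT  vc=[13, 9]
13: 0x69 (blk 13, set 1) → VC-HIT  vc=[15, 9]
14: 0x4d (blk 9, set 1) → VC-HIT  vc=[15, 13]

OUTCOME = VC-HIT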